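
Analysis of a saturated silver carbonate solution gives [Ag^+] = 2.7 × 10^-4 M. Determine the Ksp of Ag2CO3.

9.8 x 10^-12

Ag2CO3(s) <=> 2 Ag^+(aq) + CO3^2-(aq)
Stoichiometry gives [CO3^2-] = (1/2)[Ag^+] = 1.35 × 10^-4 M.
Ksp = [Ag^+]^2[CO3^2-]
Ksp = (2.7 x 10^-4)^2 × 1.35 x 10^-4 = 9.8 x 10^-12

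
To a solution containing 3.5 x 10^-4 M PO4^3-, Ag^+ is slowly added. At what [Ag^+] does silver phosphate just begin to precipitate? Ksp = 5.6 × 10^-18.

Ag3PO4(s) <=> 3 Ag^+ + PO4^3-
Ksp = [Ag^+]^3[PO4^3-]
Precipitation begins when Q = Ksp. With [PO4^3-] = 3.5 x 10^-4 M:
5.6 × 10^-18 = (3.5 x 10^-4) × [Ag^+]^3
[Ag^+] = (5.6 × 10^-18 / 3.5 × 10^-4)^(1/3) = 2.5 × 10^-5 M

2.5 × 10^-5 M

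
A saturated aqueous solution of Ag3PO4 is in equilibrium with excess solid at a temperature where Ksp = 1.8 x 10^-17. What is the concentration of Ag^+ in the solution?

Ag3PO4(s) ⇌ 3 Ag^+ + PO4^3-
Ksp = [Ag^+]^3[PO4^3-]
If s mol/L of Ag3PO4 dissolves, [Ag^+] = 3s and [PO4^3-] = s.
So Ksp = (3s)^3 × s = 27s^4
s^4 = 1.8 x 10^-17 / 27, so s = 2.86 × 10^-5 M
[Ag^+] = 3s = 8.6 × 10^-5 M

[Ag^+] = 8.6 × 10^-5 M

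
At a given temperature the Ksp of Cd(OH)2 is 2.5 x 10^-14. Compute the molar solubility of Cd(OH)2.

s ≈ 1.8e-5 M

Cd(OH)2(s) <=> Cd^2+ + 2 OH^-
Ksp = [Cd^2+][OH^-]^2
With molar solubility s: [Cd^2+] = s, [OH^-] = 2s.
So Ksp = s × (2s)^2 = 4s^3
s^3 = 2.5 x 10^-14 / 4, so s = 1.8 × 10^-5 M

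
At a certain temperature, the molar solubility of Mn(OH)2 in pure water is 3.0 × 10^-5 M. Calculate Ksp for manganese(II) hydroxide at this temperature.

Ksp = 1.1 x 10^-13

Mn(OH)2(s) ⇌ Mn^2+ + 2 OH^-
Let s = molar solubility. Then [Mn^2+] = s and [OH^-] = 2s.
Ksp = [Mn^2+][OH^-]^2
Substituting: Ksp = s(2s)^2 = 4s^3
Ksp = 4 × (3.0 x 10^-5)^3 = 1.1 x 10^-13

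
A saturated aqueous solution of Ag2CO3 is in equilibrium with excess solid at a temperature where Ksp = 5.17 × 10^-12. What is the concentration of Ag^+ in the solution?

[Ag^+] ≈ 2.18 x 10^-4 M

Ag2CO3(s) ⇌ 2 Ag^+(aq) + CO3^2-(aq)
Ksp = [Ag^+]^2[CO3^2-]
If s mol/L of Ag2CO3 dissolves, [Ag^+] = 2s and [CO3^2-] = s.
So Ksp = (2s)^2 × s = 4s^3
s = (5.17 × 10^-12 / 4)^(1/3) = 1.089 × 10^-4 M
[Ag^+] = 2s = 2.18 x 10^-4 M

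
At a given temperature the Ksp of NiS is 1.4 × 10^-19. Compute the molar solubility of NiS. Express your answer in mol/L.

s = 3.7 × 10^-10 M

NiS(s) ⇌ Ni^2+(aq) + S^2-(aq)
Ksp = [Ni^2+][S^2-]
With molar solubility s: [Ni^2+] = s, [S^2-] = s.
Ksp = s × s = s^2
s = √(1.4 × 10^-19) = 3.7 × 10^-10 M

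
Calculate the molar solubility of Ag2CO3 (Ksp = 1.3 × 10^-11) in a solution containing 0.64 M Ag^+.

3.2e-11 M

Ag2CO3(s) ⇌ 2 Ag^+ + CO3^2-
Ksp = [Ag^+]^2[CO3^2-]
Let s = moles of Ag2CO3 that dissolve per litre. [Ag^+] = 0.64 + 2s ≈ 0.64, [CO3^2-] = s (since the Ag^+ already present dominates).
Ksp ≈ (0.64)^2 × s
s = 3.2 × 10^-11 M
Check: 2s = 6.3 × 10^-11 ≪ 0.64, so the approximation is valid.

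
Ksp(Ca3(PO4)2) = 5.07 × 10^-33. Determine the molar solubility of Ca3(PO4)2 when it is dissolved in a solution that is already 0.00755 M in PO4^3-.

s = 1.49 × 10^-10 M

Ca3(PO4)2(s) ⇌ 3 Ca^2+ + 2 PO4^3-
Ksp = [Ca^2+]^3[PO4^3-]^2
Let s be the molar solubility in this solution. [Ca^2+] = 3s, [PO4^3-] = 0.00755 + 2s ≈ 0.00755 (Ksp is small, so little additional dissolves).
Ksp ≈ (3s)^3 × (0.00755)^2
s = 1.49 × 10^-10 M
Check: 2s = 3.0 × 10^-10 ≪ 0.00755, so the approximation is valid.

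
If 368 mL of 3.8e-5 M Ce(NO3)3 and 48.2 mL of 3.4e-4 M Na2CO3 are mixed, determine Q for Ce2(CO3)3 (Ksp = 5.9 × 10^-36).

Q = 6.9e-23

Total volume = 368 + 48.2 = 416.2 mL.
[Ce^3+] = 3.8 × 10^-5 × (368/416.2) = 3.36 × 10^-5 M
[CO3^2-] = 3.4 × 10^-4 × (48.2/416.2) = 3.94 x 10^-5 M
Ce2(CO3)3(s) ⇌ 2 Ce^3+(aq) + 3 CO3^2-(aq), so Q = [Ce^3+]^2[CO3^2-]^3
Q = (3.36 × 10^-5)^2(3.94 × 10^-5)^3 = 6.9 × 10^-23
Q > Ksp, so Ce2(CO3)3 will precipitate.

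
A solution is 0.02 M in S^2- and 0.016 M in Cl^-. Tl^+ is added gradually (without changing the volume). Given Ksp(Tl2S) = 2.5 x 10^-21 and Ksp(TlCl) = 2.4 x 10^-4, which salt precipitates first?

Tl2S

Precipitation of each salt starts when its ion product equals its Ksp.
For Tl2S: 2.5 x 10^-21 = 0.02 × [Tl^+]^2  ⇒  [Tl^+] = 3.5 x 10^-10 M.
For TlCl: 2.4 x 10^-4 = 0.016 × [Tl^+]  ⇒  [Tl^+] = 1.5 x 10^-2 M.
The salt with the lower threshold [Tl^+] precipitates first: Tl2S.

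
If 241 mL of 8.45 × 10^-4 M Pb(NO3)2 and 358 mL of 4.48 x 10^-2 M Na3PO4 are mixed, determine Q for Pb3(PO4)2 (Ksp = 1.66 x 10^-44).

2.82e-14

Total volume = 241 + 358 = 599 mL.
[Pb^2+] = 8.45 × 10^-4 × (241/599) = 3.400 × 10^-4 M
[PO4^3-] = 4.48 x 10^-2 × (358/599) = 2.678 × 10^-2 M
Pb3(PO4)2(s) <=> 3 Pb^2+(aq) + 2 PO4^3-(aq), so Q = [Pb^2+]^3[PO4^3-]^2
Q = (3.400 × 10^-4)^3(2.678 x 10^-2)^2 = 2.82 × 10^-14
Q > Ksp, so Pb3(PO4)2 will precipitate.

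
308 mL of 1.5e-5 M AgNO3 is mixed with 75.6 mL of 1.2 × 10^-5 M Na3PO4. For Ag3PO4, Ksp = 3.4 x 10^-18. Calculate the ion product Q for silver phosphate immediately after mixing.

Total volume = 308 + 75.6 = 383.6 mL.
[Ag^+] = 1.5 x 10^-5 × (308/383.6) = 1.20 × 10^-5 M
[PO4^3-] = 1.2 x 10^-5 × (75.6/383.6) = 2.36 x 10^-6 M
Ag3PO4(s) ⇌ 3 Ag^+(aq) + PO4^3-(aq), so Q = [Ag^+]^3[PO4^3-]
Q = (1.20 × 10^-5)^3(2.36 × 10^-6) = 4.1 x 10^-21
Q < Ksp, so no precipitate of Ag3PO4 forms.

Q = 4.1 x 10^-21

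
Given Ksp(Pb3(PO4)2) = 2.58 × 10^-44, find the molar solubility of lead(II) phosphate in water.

Pb3(PO4)2(s) ⇌ 3 Pb^2+(aq) + 2 PO4^3-(aq)
Ksp = [Pb^2+]^3[PO4^3-]^2
For each mole of Pb3(PO4)2 that dissolves: [Pb^2+] = 3s, [PO4^3-] = 2s.
Ksp = (3s)^3(2s)^2 = 108s^5
Solving, s = (2.58 × 10^-44/108)^(1/5) = 7.51 × 10^-10 M

7.51e-10 M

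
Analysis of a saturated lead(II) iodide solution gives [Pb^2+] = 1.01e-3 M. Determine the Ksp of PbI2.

Ksp = 4.12e-9

PbI2(s) ⇌ Pb^2+(aq) + 2 I^-(aq)
Stoichiometry gives [I^-] = (2/1)[Pb^2+] = 2.020 x 10^-3 M.
Ksp = [Pb^2+][I^-]^2
Ksp = 1.01 × 10^-3 × (2.020 × 10^-3)^2 = 4.12 × 10^-9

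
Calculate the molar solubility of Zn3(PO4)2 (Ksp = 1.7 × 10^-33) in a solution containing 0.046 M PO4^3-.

s = 3.1e-11 M

Zn3(PO4)2(s) ⇌ 3 Zn^2+ + 2 PO4^3-
Ksp = [Zn^2+]^3[PO4^3-]^2
Let s be the molar solubility in this solution. [Zn^2+] = 3s, [PO4^3-] = 0.046 + 2s ≈ 0.046 (Ksp is small, so little additional dissolves).
Ksp ≈ (3s)^3 × (0.046)^2
s = 3.1 × 10^-11 M
Check: 2s = 6.2 x 10^-11 ≪ 0.046, so the approximation is valid.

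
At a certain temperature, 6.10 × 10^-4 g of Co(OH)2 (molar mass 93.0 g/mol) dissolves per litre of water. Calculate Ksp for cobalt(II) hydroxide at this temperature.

Molar solubility s = (6.10 x 10^-4 g/L) / (93.0 g/mol) = 6.559 × 10^-6 M.
Co(OH)2(s) ⇌ Co^2+ + 2 OH^-
For each mole of Co(OH)2 that dissolves: [Co^2+] = s, [OH^-] = 2s.
Ksp = [Co^2+][OH^-]^2
So Ksp = s × (2s)^2 = 4s^3
With s = 6.559 x 10^-6: Ksp = 1.13 × 10^-15

Ksp ≈ 1.13 × 10^-15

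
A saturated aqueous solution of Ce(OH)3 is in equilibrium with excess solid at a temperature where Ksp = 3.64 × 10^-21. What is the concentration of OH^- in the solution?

[OH^-] ≈ 1.02e-5 M

Ce(OH)3(s) ⇌ Ce^3+ + 3 OH^-
Ksp = [Ce^3+][OH^-]^3
For each mole of Ce(OH)3 that dissolves: [Ce^3+] = s, [OH^-] = 3s.
Ksp = s(3s)^3 = 27s^4
s^4 = 3.64 × 10^-21 / 27, so s = 3.407 x 10^-6 M
[OH^-] = 3s = 1.02 x 10^-5 M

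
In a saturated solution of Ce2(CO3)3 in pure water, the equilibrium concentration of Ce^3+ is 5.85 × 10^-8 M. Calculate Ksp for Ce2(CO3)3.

Ce2(CO3)3(s) ⇌ 2 Ce^3+ + 3 CO3^2-
Stoichiometry gives [CO3^2-] = (3/2)[Ce^3+] = 8.775 × 10^-8 M.
Ksp = [Ce^3+]^2[CO3^2-]^3
Ksp = (5.85 × 10^-8)^2 × (8.775 x 10^-8)^3 = 2.31 × 10^-36

2.31 × 10^-36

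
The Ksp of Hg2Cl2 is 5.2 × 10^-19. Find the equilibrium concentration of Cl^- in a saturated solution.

[Cl^-] ≈ 1.0 x 10^-6 M

Hg2Cl2(s) ⇌ Hg2^2+(aq) + 2 Cl^-(aq)
Ksp = [Hg2^2+][Cl^-]^2
For each mole of Hg2Cl2 that dissolves: [Hg2^2+] = s, [Cl^-] = 2s.
Substituting: Ksp = s(2s)^2 = 4s^3
s = (5.2 × 10^-19 / 4)^(1/3) = 5.07 × 10^-7 M
[Cl^-] = 2s = 1.0 × 10^-6 M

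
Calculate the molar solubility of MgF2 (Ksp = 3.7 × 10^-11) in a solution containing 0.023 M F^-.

7.0e-8 M

MgF2(s) ⇌ Mg^2+ + 2 F^-
Ksp = [Mg^2+][F^-]^2
If s mol/L dissolves here, [Mg^2+] = s, [F^-] = 0.023 + 2s ≈ 0.023 (common-ion effect: F^- is already 0.023 M).
Ksp ≈ s × (0.023)^2
s = 7.0 x 10^-8 M
Check: 2s = 1.4 × 10^-7 ≪ 0.023, so the approximation is valid.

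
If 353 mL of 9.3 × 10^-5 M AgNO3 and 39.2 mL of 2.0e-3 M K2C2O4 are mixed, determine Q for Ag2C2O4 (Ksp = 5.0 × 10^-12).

1.4 x 10^-12

Total volume = 353 + 39.2 = 392.2 mL.
[Ag^+] = 9.3 x 10^-5 × (353/392.2) = 8.37 × 10^-5 M
[C2O4^2-] = 2.0 × 10^-3 × (39.2/392.2) = 2.00 × 10^-4 M
Ag2C2O4(s) <=> 2 Ag^+(aq) + C2O4^2-(aq), so Q = [Ag^+]^2[C2O4^2-]
Q = (8.37 × 10^-5)^2(2.00 × 10^-4) = 1.4 × 10^-12
Q < Ksp, so no precipitate of Ag2C2O4 forms.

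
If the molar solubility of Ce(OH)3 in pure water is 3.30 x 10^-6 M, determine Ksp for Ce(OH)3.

Ksp ≈ 3.20e-21

Ce(OH)3(s) ⇌ Ce^3+(aq) + 3 OH^-(aq)
If s mol/L of Ce(OH)3 dissolves, [Ce^3+] = s and [OH^-] = 3s.
Ksp = [Ce^3+][OH^-]^3
Substituting: Ksp = s(3s)^3 = 27s^4
With s = 3.30 × 10^-6: Ksp = 3.20 × 10^-21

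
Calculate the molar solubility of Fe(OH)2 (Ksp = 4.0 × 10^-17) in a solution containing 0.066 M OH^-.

9.2 × 10^-15 M

Fe(OH)2(s) ⇌ Fe^2+ + 2 OH^-
Ksp = [Fe^2+][OH^-]^2
Let s be the molar solubility in this solution. [Fe^2+] = s, [OH^-] = 0.066 + 2s ≈ 0.066 (Ksp is small, so little additional dissolves).
Ksp ≈ s × (0.066)^2
s = 9.2 x 10^-15 M
Check: 2s = 1.8 × 10^-14 ≪ 0.066, so the approximation is valid.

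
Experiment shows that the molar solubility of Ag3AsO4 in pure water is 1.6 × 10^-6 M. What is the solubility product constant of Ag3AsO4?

Ksp = 1.8 × 10^-22

Ag3AsO4(s) ⇌ 3 Ag^+(aq) + AsO4^3-(aq)
For each mole of Ag3AsO4 that dissolves: [Ag^+] = 3s, [AsO4^3-] = s.
Ksp = [Ag^+]^3[AsO4^3-]
So Ksp = (3s)^3 × s = 27s^4
With s = 1.6 x 10^-6: Ksp = 1.8 × 10^-22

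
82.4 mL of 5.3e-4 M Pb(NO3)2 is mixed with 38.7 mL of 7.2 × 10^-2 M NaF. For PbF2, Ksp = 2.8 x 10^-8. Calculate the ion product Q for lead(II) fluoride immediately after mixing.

Total volume = 82.4 + 38.7 = 121.1 mL.
[Pb^2+] = 5.3 × 10^-4 × (82.4/121.1) = 3.61 × 10^-4 M
[F^-] = 7.2 × 10^-2 × (38.7/121.1) = 2.30 x 10^-2 M
PbF2(s) <=> Pb^2+(aq) + 2 F^-(aq), so Q = [Pb^2+][F^-]^2
Q = (3.61 x 10^-4)(2.30 × 10^-2)^2 = 1.9 × 10^-7
Q > Ksp, so PbF2 will precipitate.

1.9e-7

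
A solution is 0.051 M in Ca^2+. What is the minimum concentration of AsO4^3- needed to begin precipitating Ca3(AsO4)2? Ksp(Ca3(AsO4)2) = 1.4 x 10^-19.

Ca3(AsO4)2(s) ⇌ 3 Ca^2+(aq) + 2 AsO4^3-(aq)
Ksp = [Ca^2+]^3[AsO4^3-]^2
Precipitation begins when Q = Ksp. With [Ca^2+] = 0.051 M:
1.4 x 10^-19 = (0.051)^3 × [AsO4^3-]^2
[AsO4^3-] = (1.4 x 10^-19 / 1.33 × 10^-4)^(1/2) = 3.2 x 10^-8 M

3.2 × 10^-8 M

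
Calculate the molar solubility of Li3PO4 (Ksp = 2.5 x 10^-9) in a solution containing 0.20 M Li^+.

s ≈ 3.1 x 10^-7 M

Li3PO4(s) <=> 3 Li^+(aq) + PO4^3-(aq)
Ksp = [Li^+]^3[PO4^3-]
Let s = moles of Li3PO4 that dissolve per litre. [Li^+] = 0.20 + 3s ≈ 0.20, [PO4^3-] = s (common-ion effect: Li^+ is already 0.20 M).
Ksp ≈ (0.20)^3 × s
s = 3.1 × 10^-7 M
Check: 3s = 9.4 × 10^-7 ≪ 0.20, so the approximation is valid.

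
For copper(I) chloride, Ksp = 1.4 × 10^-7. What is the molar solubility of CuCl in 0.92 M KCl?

1.5 × 10^-7 M

CuCl(s) <=> Cu^+ + Cl^-
Ksp = [Cu^+][Cl^-]
Let s = moles of CuCl that dissolve per litre. [Cu^+] = s, [Cl^-] = 0.92 + s ≈ 0.92 (since Cl^- from KCl dominates).
Ksp ≈ s × 0.92
s = 1.5 × 10^-7 M
Check: s = 1.5 × 10^-7 ≪ 0.92, so the approximation is valid.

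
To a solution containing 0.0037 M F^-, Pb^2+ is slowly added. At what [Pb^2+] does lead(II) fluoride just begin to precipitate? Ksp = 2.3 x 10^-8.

[Pb^2+] ≈ 1.7 × 10^-3 M

PbF2(s) <=> Pb^2+ + 2 F^-
Ksp = [Pb^2+][F^-]^2
Precipitation begins when Q = Ksp. With [F^-] = 0.0037 M:
2.3 x 10^-8 = (0.0037)^2 × [Pb^2+]
[Pb^2+] = (2.3 x 10^-8 / 1.37 x 10^-5) = 1.7 × 10^-3 M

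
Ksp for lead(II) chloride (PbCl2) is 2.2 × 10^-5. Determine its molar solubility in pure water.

s ≈ 1.8e-2 M

PbCl2(s) <=> Pb^2+(aq) + 2 Cl^-(aq)
Ksp = [Pb^2+][Cl^-]^2
For each mole of PbCl2 that dissolves: [Pb^2+] = s, [Cl^-] = 2s.
Substituting: Ksp = s(2s)^2 = 4s^3
s = (2.2 × 10^-5 / 4)^(1/3) = 1.8 × 10^-2 M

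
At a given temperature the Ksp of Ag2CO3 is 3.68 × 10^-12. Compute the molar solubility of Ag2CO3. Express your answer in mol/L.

Ag2CO3(s) <=> 2 Ag^+ + CO3^2-
Ksp = [Ag^+]^2[CO3^2-]
With molar solubility s: [Ag^+] = 2s, [CO3^2-] = s.
So Ksp = (2s)^2 × s = 4s^3
s^3 = 3.68 × 10^-12 / 4, so s = 9.73 × 10^-5 M

s ≈ 9.73 × 10^-5 M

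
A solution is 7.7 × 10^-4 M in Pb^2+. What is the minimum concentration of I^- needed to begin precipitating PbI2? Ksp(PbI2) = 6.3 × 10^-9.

[I^-] ≈ 2.9 × 10^-3 M

PbI2(s) <=> Pb^2+ + 2 I^-
Ksp = [Pb^2+][I^-]^2
Precipitation begins when Q = Ksp. With [Pb^2+] = 7.7 × 10^-4 M:
6.3 × 10^-9 = (7.7 × 10^-4) × [I^-]^2
[I^-] = (6.3 × 10^-9 / 7.7 × 10^-4)^(1/2) = 2.9 × 10^-3 M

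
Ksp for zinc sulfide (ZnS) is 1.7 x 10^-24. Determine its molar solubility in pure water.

ZnS(s) <=> Zn^2+ + S^2-
Ksp = [Zn^2+][S^2-]
If s mol/L of ZnS dissolves, [Zn^2+] = s and [S^2-] = s.
Ksp = s^2
s = (1.7 x 10^-24)^(1/2) = 1.3 x 10^-12 M

s = 1.3 x 10^-12 M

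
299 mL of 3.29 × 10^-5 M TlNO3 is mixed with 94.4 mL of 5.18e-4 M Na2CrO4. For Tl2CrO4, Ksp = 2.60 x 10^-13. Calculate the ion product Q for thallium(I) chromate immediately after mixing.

Total volume = 299 + 94.4 = 393.4 mL.
[Tl^+] = 3.29 x 10^-5 × (299/393.4) = 2.501 × 10^-5 M
[CrO4^2-] = 5.18 x 10^-4 × (94.4/393.4) = 1.243 x 10^-4 M
Tl2CrO4(s) <=> 2 Tl^+ + CrO4^2-, so Q = [Tl^+]^2[CrO4^2-]
Q = (2.501 × 10^-5)^2(1.243 x 10^-4) = 7.77 × 10^-14
Q < Ksp, so no precipitate of Tl2CrO4 forms.

7.77e-14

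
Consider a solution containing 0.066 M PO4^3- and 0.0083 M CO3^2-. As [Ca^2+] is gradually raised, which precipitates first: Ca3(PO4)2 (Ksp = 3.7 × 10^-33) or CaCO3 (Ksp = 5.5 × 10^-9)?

Ca3(PO4)2

Each salt begins to precipitate when Q = Ksp, i.e. when [Ca^2+] reaches its threshold.
For Ca3(PO4)2: 3.7 × 10^-33 = (0.066)^2 × [Ca^2+]^3  ⇒  [Ca^2+] = 9.5 × 10^-11 M.
For CaCO3: 5.5 × 10^-9 = 0.0083 × [Ca^2+]  ⇒  [Ca^2+] = 6.6 × 10^-7 M.
The salt with the lower threshold [Ca^2+] precipitates first: Ca3(PO4)2.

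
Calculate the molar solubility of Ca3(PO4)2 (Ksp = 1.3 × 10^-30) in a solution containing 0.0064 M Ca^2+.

s ≈ 1.1 × 10^-12 M

Ca3(PO4)2(s) ⇌ 3 Ca^2+ + 2 PO4^3-
Ksp = [Ca^2+]^3[PO4^3-]^2
Let s = moles of Ca3(PO4)2 that dissolve per litre. [Ca^2+] = 0.0064 + 3s ≈ 0.0064, [PO4^3-] = 2s (since the Ca^2+ already present dominates).
Ksp ≈ (0.0064)^3 × (2s)^2
s = 1.1 × 10^-12 M
Check: 3s = 3.3 × 10^-12 ≪ 0.0064, so the approximation is valid.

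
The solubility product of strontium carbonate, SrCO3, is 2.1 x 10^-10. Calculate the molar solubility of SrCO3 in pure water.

SrCO3(s) <=> Sr^2+(aq) + CO3^2-(aq)
Ksp = [Sr^2+][CO3^2-]
If s mol/L of SrCO3 dissolves, [Sr^2+] = s and [CO3^2-] = s.
Ksp = (s)(s) = s^2
s = (2.1 x 10^-10)^(1/2) = 1.4 × 10^-5 M

1.4e-5 M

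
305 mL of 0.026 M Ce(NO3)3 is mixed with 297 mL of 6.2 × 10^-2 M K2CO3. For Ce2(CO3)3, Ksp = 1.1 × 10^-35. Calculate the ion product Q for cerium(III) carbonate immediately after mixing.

Total volume = 305 + 297 = 602 mL.
[Ce^3+] = 2.6 x 10^-2 × (305/602) = 1.32 × 10^-2 M
[CO3^2-] = 6.2 x 10^-2 × (297/602) = 3.06 × 10^-2 M
Ce2(CO3)3(s) <=> 2 Ce^3+ + 3 CO3^2-, so Q = [Ce^3+]^2[CO3^2-]^3
Q = (1.32 x 10^-2)^2(3.06 × 10^-2)^3 = 5.0 × 10^-9
Q > Ksp, so Ce2(CO3)3 will precipitate.

5.0e-9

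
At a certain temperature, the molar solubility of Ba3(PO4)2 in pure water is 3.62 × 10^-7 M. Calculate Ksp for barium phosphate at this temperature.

Ba3(PO4)2(s) ⇌ 3 Ba^2+ + 2 PO4^3-
For each mole of Ba3(PO4)2 that dissolves: [Ba^2+] = 3s, [PO4^3-] = 2s.
Ksp = [Ba^2+]^3[PO4^3-]^2
So Ksp = (3s)^3 × (2s)^2 = 108s^5
Ksp = 108 × (3.62 × 10^-7)^5 = 6.71 x 10^-31

Ksp ≈ 6.71 x 10^-31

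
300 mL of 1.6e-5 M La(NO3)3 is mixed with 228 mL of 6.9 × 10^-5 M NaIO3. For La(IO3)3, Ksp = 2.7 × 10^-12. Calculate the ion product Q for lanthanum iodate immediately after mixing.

Total volume = 300 + 228 = 528 mL.
[La^3+] = 1.6 × 10^-5 × (300/528) = 9.09 × 10^-6 M
[IO3^-] = 6.9 x 10^-5 × (228/528) = 2.98 × 10^-5 M
La(IO3)3(s) ⇌ La^3+(aq) + 3 IO3^-(aq), so Q = [La^3+][IO3^-]^3
Q = (9.09 × 10^-6)(2.98 x 10^-5)^3 = 2.4 x 10^-19
Q < Ksp, so no precipitate of La(IO3)3 forms.

Q ≈ 2.4 x 10^-19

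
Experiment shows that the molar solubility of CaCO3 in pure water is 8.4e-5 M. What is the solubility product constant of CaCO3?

CaCO3(s) <=> Ca^2+(aq) + CO3^2-(aq)
If s mol/L of CaCO3 dissolves, [Ca^2+] = s and [CO3^2-] = s.
Ksp = [Ca^2+][CO3^2-]
Ksp = s^2
Ksp = (8.4 × 10^-5)^2 = 7.1 × 10^-9

Ksp ≈ 7.1 x 10^-9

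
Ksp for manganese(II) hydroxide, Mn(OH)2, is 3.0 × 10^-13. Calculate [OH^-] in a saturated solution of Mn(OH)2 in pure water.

[OH^-] ≈ 8.4 x 10^-5 M

Mn(OH)2(s) ⇌ Mn^2+(aq) + 2 OH^-(aq)
Ksp = [Mn^2+][OH^-]^2
For each mole of Mn(OH)2 that dissolves: [Mn^2+] = s, [OH^-] = 2s.
Substituting: Ksp = s(2s)^2 = 4s^3
s^3 = 3.0 × 10^-13 / 4, so s = 4.22 × 10^-5 M
[OH^-] = 2s = 8.4 × 10^-5 M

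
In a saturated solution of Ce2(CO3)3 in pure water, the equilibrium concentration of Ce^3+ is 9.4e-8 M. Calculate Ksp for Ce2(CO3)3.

Ksp = 2.5e-35

Ce2(CO3)3(s) ⇌ 2 Ce^3+(aq) + 3 CO3^2-(aq)
Stoichiometry gives [CO3^2-] = (3/2)[Ce^3+] = 1.41 × 10^-7 M.
Ksp = [Ce^3+]^2[CO3^2-]^3
Ksp = (9.4 × 10^-8)^2 × (1.41 x 10^-7)^3 = 2.5 × 10^-35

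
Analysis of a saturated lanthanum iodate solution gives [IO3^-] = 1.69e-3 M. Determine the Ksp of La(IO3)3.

Ksp = 2.72 × 10^-12

La(IO3)3(s) ⇌ La^3+(aq) + 3 IO3^-(aq)
Stoichiometry gives [La^3+] = (1/3)[IO3^-] = 5.633 x 10^-4 M.
Ksp = [La^3+][IO3^-]^3
Ksp = 5.633 x 10^-4 × (1.69 × 10^-3)^3 = 2.72 x 10^-12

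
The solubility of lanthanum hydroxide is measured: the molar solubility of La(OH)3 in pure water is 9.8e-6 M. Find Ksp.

Ksp = 2.5e-19

La(OH)3(s) <=> La^3+(aq) + 3 OH^-(aq)
If s mol/L of La(OH)3 dissolves, [La^3+] = s and [OH^-] = 3s.
Ksp = [La^3+][OH^-]^3
So Ksp = s × (3s)^3 = 27s^4
With s = 9.8 × 10^-6: Ksp = 2.5 × 10^-19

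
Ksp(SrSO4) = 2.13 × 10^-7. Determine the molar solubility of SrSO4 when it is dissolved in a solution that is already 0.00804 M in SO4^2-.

2.65e-5 M

SrSO4(s) ⇌ Sr^2+ + SO4^2-
Ksp = [Sr^2+][SO4^2-]
If s mol/L dissolves here, [Sr^2+] = s, [SO4^2-] = 0.00804 + s ≈ 0.00804 (Ksp is small, so little additional dissolves).
Ksp ≈ s × 0.00804
s = 2.65 × 10^-5 M
Check: s = 2.6 × 10^-5 ≪ 0.00804, so the approximation is valid.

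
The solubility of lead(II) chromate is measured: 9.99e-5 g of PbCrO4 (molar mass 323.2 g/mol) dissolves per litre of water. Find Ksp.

Molar solubility s = (9.99 × 10^-5 g/L) / (323.2 g/mol) = 3.091 × 10^-7 M.
PbCrO4(s) <=> Pb^2+(aq) + CrO4^2-(aq)
If s mol/L of PbCrO4 dissolves, [Pb^2+] = s and [CrO4^2-] = s.
Ksp = [Pb^2+][CrO4^2-]
Ksp = (s)(s) = s^2
Ksp = (3.091 × 10^-7)^2 = 9.55 x 10^-14

9.55e-14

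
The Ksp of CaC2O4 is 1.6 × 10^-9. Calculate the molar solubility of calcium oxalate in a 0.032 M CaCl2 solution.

CaC2O4(s) ⇌ Ca^2+(aq) + C2O4^2-(aq)
Ksp = [Ca^2+][C2O4^2-]
Let s be the molar solubility in this solution. [Ca^2+] = 0.032 + s ≈ 0.032, [C2O4^2-] = s (Ksp is small, so little additional dissolves).
Ksp ≈ 0.032 × s
s = 5.0 x 10^-8 M
Check: s = 5.0 × 10^-8 ≪ 0.032, so the approximation is valid.

s ≈ 5.0 x 10^-8 M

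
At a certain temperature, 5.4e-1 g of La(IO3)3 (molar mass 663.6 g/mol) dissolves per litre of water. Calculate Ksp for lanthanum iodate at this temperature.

1.2 × 10^-11

Molar solubility s = (5.4 × 10^-1 g/L) / (663.6 g/mol) = 8.14 x 10^-4 M.
La(IO3)3(s) ⇌ La^3+ + 3 IO3^-
If s mol/L of La(IO3)3 dissolves, [La^3+] = s and [IO3^-] = 3s.
Ksp = [La^3+][IO3^-]^3
Substituting: Ksp = s(3s)^3 = 27s^4
Ksp = 27 × (8.14 x 10^-4)^4 = 1.2 × 10^-11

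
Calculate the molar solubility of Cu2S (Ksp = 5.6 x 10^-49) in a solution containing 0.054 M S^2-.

s ≈ 1.6 × 10^-24 M

Cu2S(s) <=> 2 Cu^+(aq) + S^2-(aq)
Ksp = [Cu^+]^2[S^2-]
Let s = moles of Cu2S that dissolve per litre. [Cu^+] = 2s, [S^2-] = 0.054 + s ≈ 0.054 (Ksp is small, so little additional dissolves).
Ksp ≈ (2s)^2 × 0.054
s = 1.6 × 10^-24 M
Check: s = 1.6 x 10^-24 ≪ 0.054, so the approximation is valid.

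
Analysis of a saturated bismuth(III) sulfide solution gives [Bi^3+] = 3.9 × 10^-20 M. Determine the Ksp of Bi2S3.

3.0 × 10^-97

Bi2S3(s) ⇌ 2 Bi^3+(aq) + 3 S^2-(aq)
Stoichiometry gives [S^2-] = (3/2)[Bi^3+] = 5.85 x 10^-20 M.
Ksp = [Bi^3+]^2[S^2-]^3
Ksp = (3.9 x 10^-20)^2 × (5.85 x 10^-20)^3 = 3.0 × 10^-97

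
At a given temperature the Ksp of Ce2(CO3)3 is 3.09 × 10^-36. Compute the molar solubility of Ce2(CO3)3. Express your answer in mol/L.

Ce2(CO3)3(s) <=> 2 Ce^3+ + 3 CO3^2-
Ksp = [Ce^3+]^2[CO3^2-]^3
For each mole of Ce2(CO3)3 that dissolves: [Ce^3+] = 2s, [CO3^2-] = 3s.
Ksp = (2s)^2(3s)^3 = 108s^5
Solving, s = (3.09 × 10^-36/108)^(1/5) = 3.10 × 10^-8 M

3.10e-8 M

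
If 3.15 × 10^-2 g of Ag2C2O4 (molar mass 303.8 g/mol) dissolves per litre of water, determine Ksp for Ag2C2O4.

4.46e-12

Molar solubility s = (3.15 x 10^-2 g/L) / (303.8 g/mol) = 1.037 × 10^-4 M.
Ag2C2O4(s) ⇌ 2 Ag^+ + C2O4^2-
If s mol/L of Ag2C2O4 dissolves, [Ag^+] = 2s and [C2O4^2-] = s.
Ksp = [Ag^+]^2[C2O4^2-]
Substituting: Ksp = (2s)^2s = 4s^3
With s = 1.037 × 10^-4: Ksp = 4.46 × 10^-12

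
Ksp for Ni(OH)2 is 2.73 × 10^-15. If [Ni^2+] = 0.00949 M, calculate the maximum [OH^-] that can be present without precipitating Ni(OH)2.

[OH^-] = 5.36e-7 M

Ni(OH)2(s) ⇌ Ni^2+(aq) + 2 OH^-(aq)
Ksp = [Ni^2+][OH^-]^2
Precipitation begins when Q = Ksp. With [Ni^2+] = 0.00949 M:
2.73 × 10^-15 = (0.00949) × [OH^-]^2
[OH^-] = (2.73 × 10^-15 / 9.49 × 10^-3)^(1/2) = 5.36 × 10^-7 M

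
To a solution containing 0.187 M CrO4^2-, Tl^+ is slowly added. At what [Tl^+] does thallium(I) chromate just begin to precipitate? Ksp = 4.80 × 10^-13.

[Tl^+] ≈ 1.60 × 10^-6 M

Tl2CrO4(s) ⇌ 2 Tl^+ + CrO4^2-
Ksp = [Tl^+]^2[CrO4^2-]
Precipitation begins when Q = Ksp. With [CrO4^2-] = 0.187 M:
4.80 × 10^-13 = (0.187) × [Tl^+]^2
[Tl^+] = (4.80 × 10^-13 / 1.87 x 10^-1)^(1/2) = 1.60 x 10^-6 M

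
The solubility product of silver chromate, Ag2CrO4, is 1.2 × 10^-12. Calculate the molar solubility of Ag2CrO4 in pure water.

Ag2CrO4(s) ⇌ 2 Ag^+(aq) + CrO4^2-(aq)
Ksp = [Ag^+]^2[CrO4^2-]
Let s = molar solubility. Then [Ag^+] = 2s and [CrO4^2-] = s.
Substituting: Ksp = (2s)^2s = 4s^3
s = (1.2 × 10^-12 / 4)^(1/3) = 6.7 x 10^-5 M

s ≈ 6.7 x 10^-5 M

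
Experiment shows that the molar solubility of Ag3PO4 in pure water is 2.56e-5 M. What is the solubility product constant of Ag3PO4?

Ag3PO4(s) <=> 3 Ag^+ + PO4^3-
For each mole of Ag3PO4 that dissolves: [Ag^+] = 3s, [PO4^3-] = s.
Ksp = [Ag^+]^3[PO4^3-]
Substituting: Ksp = (3s)^3s = 27s^4
With s = 2.56 × 10^-5: Ksp = 1.16 x 10^-17

1.16e-17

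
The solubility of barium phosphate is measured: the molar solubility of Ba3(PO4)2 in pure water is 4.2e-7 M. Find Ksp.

Ksp = 1.4 x 10^-30

Ba3(PO4)2(s) <=> 3 Ba^2+(aq) + 2 PO4^3-(aq)
If s mol/L of Ba3(PO4)2 dissolves, [Ba^2+] = 3s and [PO4^3-] = 2s.
Ksp = [Ba^2+]^3[PO4^3-]^2
Ksp = (3s)^3(2s)^2 = 108s^5
With s = 4.2 × 10^-7: Ksp = 1.4 × 10^-30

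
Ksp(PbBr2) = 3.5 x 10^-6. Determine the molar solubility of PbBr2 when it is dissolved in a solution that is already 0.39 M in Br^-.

PbBr2(s) ⇌ Pb^2+ + 2 Br^-
Ksp = [Pb^2+][Br^-]^2
If s mol/L dissolves here, [Pb^2+] = s, [Br^-] = 0.39 + 2s ≈ 0.39 (common-ion effect: Br^- is already 0.39 M).
Ksp ≈ s × (0.39)^2
s = 2.3 x 10^-5 M
Check: 2s = 4.6 × 10^-5 ≪ 0.39, so the approximation is valid.

s ≈ 2.3 × 10^-5 M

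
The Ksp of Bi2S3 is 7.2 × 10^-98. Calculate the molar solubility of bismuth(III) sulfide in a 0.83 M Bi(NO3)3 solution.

Bi2S3(s) ⇌ 2 Bi^3+ + 3 S^2-
Ksp = [Bi^3+]^2[S^2-]^3
If s mol/L dissolves here, [Bi^3+] = 0.83 + 2s ≈ 0.83, [S^2-] = 3s (common-ion effect: Bi^3+ is already 0.83 M).
Ksp ≈ (0.83)^2 × (3s)^3
s = 1.6 × 10^-33 M
Check: 2s = 3.1 × 10^-33 ≪ 0.83, so the approximation is valid.

s = 1.6 x 10^-33 M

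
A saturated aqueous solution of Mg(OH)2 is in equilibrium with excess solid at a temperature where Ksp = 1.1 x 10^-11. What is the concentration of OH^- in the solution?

[OH^-] = 2.8 × 10^-4 M

Mg(OH)2(s) ⇌ Mg^2+(aq) + 2 OH^-(aq)
Ksp = [Mg^2+][OH^-]^2
With molar solubility s: [Mg^2+] = s, [OH^-] = 2s.
Ksp = s(2s)^2 = 4s^3
Solving, s = (1.1 x 10^-11/4)^(1/3) = 1.40 x 10^-4 M
[OH^-] = 2s = 2.8 × 10^-4 M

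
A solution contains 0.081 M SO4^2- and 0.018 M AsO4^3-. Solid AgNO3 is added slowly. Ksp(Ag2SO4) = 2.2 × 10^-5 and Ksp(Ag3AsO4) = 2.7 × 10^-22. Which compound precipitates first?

Ag3AsO4

Each salt begins to precipitate when Q = Ksp, i.e. when [Ag^+] reaches its threshold.
For Ag2SO4: 2.2 × 10^-5 = 0.081 × [Ag^+]^2  ⇒  [Ag^+] = 1.6 × 10^-2 M.
For Ag3AsO4: 2.7 × 10^-22 = 0.018 × [Ag^+]^3  ⇒  [Ag^+] = 2.5 × 10^-7 M.
The salt with the lower threshold [Ag^+] precipitates first: Ag3AsO4.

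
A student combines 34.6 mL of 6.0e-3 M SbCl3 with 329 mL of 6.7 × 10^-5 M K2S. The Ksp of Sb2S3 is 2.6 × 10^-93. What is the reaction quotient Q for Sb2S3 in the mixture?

Q = 7.3 × 10^-20

Total volume = 34.6 + 329 = 363.6 mL.
[Sb^3+] = 6.0 × 10^-3 × (34.6/363.6) = 5.71 x 10^-4 M
[S^2-] = 6.7 × 10^-5 × (329/363.6) = 6.06 × 10^-5 M
Sb2S3(s) ⇌ 2 Sb^3+ + 3 S^2-, so Q = [Sb^3+]^2[S^2-]^3
Q = (5.71 × 10^-4)^2(6.06 x 10^-5)^3 = 7.3 × 10^-20
Q > Ksp, so Sb2S3 will precipitate.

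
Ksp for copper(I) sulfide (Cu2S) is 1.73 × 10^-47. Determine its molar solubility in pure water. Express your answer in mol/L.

s ≈ 1.63 x 10^-16 M

Cu2S(s) <=> 2 Cu^+(aq) + S^2-(aq)
Ksp = [Cu^+]^2[S^2-]
With molar solubility s: [Cu^+] = 2s, [S^2-] = s.
Substituting: Ksp = (2s)^2s = 4s^3
s = (1.73 × 10^-47 / 4)^(1/3) = 1.63 x 10^-16 M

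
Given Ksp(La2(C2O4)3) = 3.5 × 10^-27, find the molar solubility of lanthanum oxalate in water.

s ≈ 2.0e-6 M

La2(C2O4)3(s) ⇌ 2 La^3+ + 3 C2O4^2-
Ksp = [La^3+]^2[C2O4^2-]^3
For each mole of La2(C2O4)3 that dissolves: [La^3+] = 2s, [C2O4^2-] = 3s.
Ksp = (2s)^2(3s)^3 = 108s^5
Solving, s = (3.5 × 10^-27/108)^(1/5) = 2.0 x 10^-6 M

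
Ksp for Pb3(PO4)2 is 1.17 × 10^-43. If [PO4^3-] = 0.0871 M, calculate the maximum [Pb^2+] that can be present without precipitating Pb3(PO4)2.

Pb3(PO4)2(s) ⇌ 3 Pb^2+ + 2 PO4^3-
Ksp = [Pb^2+]^3[PO4^3-]^2
Precipitation begins when Q = Ksp. With [PO4^3-] = 0.0871 M:
1.17 × 10^-43 = (0.0871)^2 × [Pb^2+]^3
[Pb^2+] = (1.17 × 10^-43 / 7.586 x 10^-3)^(1/3) = 2.49 × 10^-14 M

[Pb^2+] ≈ 2.49 × 10^-14 M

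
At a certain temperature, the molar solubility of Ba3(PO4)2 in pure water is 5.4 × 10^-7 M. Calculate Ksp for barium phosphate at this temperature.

Ksp = 5.0 × 10^-30

Ba3(PO4)2(s) ⇌ 3 Ba^2+ + 2 PO4^3-
With molar solubility s: [Ba^2+] = 3s, [PO4^3-] = 2s.
Ksp = [Ba^2+]^3[PO4^3-]^2
Substituting: Ksp = (3s)^3(2s)^2 = 108s^5
Ksp = 108 × (5.4 x 10^-7)^5 = 5.0 × 10^-30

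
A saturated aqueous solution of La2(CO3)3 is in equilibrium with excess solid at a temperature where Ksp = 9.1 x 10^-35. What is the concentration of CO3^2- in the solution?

La2(CO3)3(s) ⇌ 2 La^3+ + 3 CO3^2-
Ksp = [La^3+]^2[CO3^2-]^3
With molar solubility s: [La^3+] = 2s, [CO3^2-] = 3s.
Ksp = (2s)^2(3s)^3 = 108s^5
s^5 = 9.1 x 10^-35 / 108, so s = 6.10 x 10^-8 M
[CO3^2-] = 3s = 1.8 × 10^-7 M

1.8 × 10^-7 M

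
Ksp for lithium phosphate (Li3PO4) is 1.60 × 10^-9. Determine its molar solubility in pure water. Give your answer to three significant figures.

Li3PO4(s) <=> 3 Li^+(aq) + PO4^3-(aq)
Ksp = [Li^+]^3[PO4^3-]
If s mol/L of Li3PO4 dissolves, [Li^+] = 3s and [PO4^3-] = s.
Ksp = (3s)^3s = 27s^4
s^4 = 1.60 × 10^-9 / 27, so s = 2.77 x 10^-3 M

s = 2.77e-3 M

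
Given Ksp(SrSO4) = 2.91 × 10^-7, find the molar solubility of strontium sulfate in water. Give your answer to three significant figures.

SrSO4(s) ⇌ Sr^2+(aq) + SO4^2-(aq)
Ksp = [Sr^2+][SO4^2-]
Let s = molar solubility. Then [Sr^2+] = s and [SO4^2-] = s.
Ksp = s^2
s = (2.91 × 10^-7)^(1/2) = 5.39 × 10^-4 M

s ≈ 5.39 × 10^-4 M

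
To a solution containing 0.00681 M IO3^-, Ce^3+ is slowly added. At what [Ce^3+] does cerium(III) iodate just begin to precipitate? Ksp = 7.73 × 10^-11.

Ce(IO3)3(s) ⇌ Ce^3+(aq) + 3 IO3^-(aq)
Ksp = [Ce^3+][IO3^-]^3
Precipitation begins when Q = Ksp. With [IO3^-] = 0.00681 M:
7.73 × 10^-11 = (0.00681)^3 × [Ce^3+]
[Ce^3+] = (7.73 × 10^-11 / 3.158 × 10^-7) = 2.45 × 10^-4 M

2.45 × 10^-4 M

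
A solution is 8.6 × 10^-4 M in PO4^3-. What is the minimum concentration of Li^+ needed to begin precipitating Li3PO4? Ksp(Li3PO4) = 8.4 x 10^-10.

[Li^+] ≈ 9.9 × 10^-3 M

Li3PO4(s) ⇌ 3 Li^+(aq) + PO4^3-(aq)
Ksp = [Li^+]^3[PO4^3-]
Precipitation begins when Q = Ksp. With [PO4^3-] = 8.6 × 10^-4 M:
8.4 x 10^-10 = (8.6 × 10^-4) × [Li^+]^3
[Li^+] = (8.4 x 10^-10 / 8.6 × 10^-4)^(1/3) = 9.9 × 10^-3 M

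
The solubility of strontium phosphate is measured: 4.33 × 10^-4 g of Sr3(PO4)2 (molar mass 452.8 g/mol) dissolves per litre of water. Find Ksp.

Molar solubility s = (4.33 × 10^-4 g/L) / (452.8 g/mol) = 9.563 x 10^-7 M.
Sr3(PO4)2(s) ⇌ 3 Sr^2+ + 2 PO4^3-
With molar solubility s: [Sr^2+] = 3s, [PO4^3-] = 2s.
Ksp = [Sr^2+]^3[PO4^3-]^2
Ksp = (3s)^3(2s)^2 = 108s^5
With s = 9.563 x 10^-7: Ksp = 8.64 × 10^-29

Ksp = 8.64 x 10^-29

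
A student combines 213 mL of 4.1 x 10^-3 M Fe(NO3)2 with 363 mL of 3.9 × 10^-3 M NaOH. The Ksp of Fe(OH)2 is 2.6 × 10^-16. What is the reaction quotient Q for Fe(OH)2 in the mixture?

Total volume = 213 + 363 = 576 mL.
[Fe^2+] = 4.1 × 10^-3 × (213/576) = 1.52 × 10^-3 M
[OH^-] = 3.9 x 10^-3 × (363/576) = 2.46 × 10^-3 M
Fe(OH)2(s) ⇌ Fe^2+(aq) + 2 OH^-(aq), so Q = [Fe^2+][OH^-]^2
Q = (1.52 × 10^-3)(2.46 x 10^-3)^2 = 9.2 × 10^-9
Q > Ksp, so Fe(OH)2 will precipitate.

Q ≈ 9.2e-9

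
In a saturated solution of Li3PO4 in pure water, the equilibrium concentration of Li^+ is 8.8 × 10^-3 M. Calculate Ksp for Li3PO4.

Ksp = 2.0 × 10^-9

Li3PO4(s) <=> 3 Li^+ + PO4^3-
Stoichiometry gives [PO4^3-] = (1/3)[Li^+] = 2.93 × 10^-3 M.
Ksp = [Li^+]^3[PO4^3-]
Ksp = (8.8 × 10^-3)^3 × 2.93 × 10^-3 = 2.0 × 10^-9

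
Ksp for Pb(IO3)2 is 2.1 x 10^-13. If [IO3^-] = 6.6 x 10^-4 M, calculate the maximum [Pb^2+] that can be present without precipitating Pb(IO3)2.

Pb(IO3)2(s) <=> Pb^2+(aq) + 2 IO3^-(aq)
Ksp = [Pb^2+][IO3^-]^2
Precipitation begins when Q = Ksp. With [IO3^-] = 6.6 x 10^-4 M:
2.1 x 10^-13 = (6.6 x 10^-4)^2 × [Pb^2+]
[Pb^2+] = (2.1 x 10^-13 / 4.36 × 10^-7) = 4.8 × 10^-7 M

[Pb^2+] ≈ 4.8 × 10^-7 M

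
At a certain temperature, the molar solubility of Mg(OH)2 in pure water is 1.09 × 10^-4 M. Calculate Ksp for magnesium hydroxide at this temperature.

Mg(OH)2(s) ⇌ Mg^2+(aq) + 2 OH^-(aq)
For each mole of Mg(OH)2 that dissolves: [Mg^2+] = s, [OH^-] = 2s.
Ksp = [Mg^2+][OH^-]^2
Substituting: Ksp = s(2s)^2 = 4s^3
Ksp = 4 × (1.09 × 10^-4)^3 = 5.18 × 10^-12

Ksp = 5.18 × 10^-12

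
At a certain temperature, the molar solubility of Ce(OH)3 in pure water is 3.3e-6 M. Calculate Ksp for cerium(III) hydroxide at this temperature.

3.2e-21

Ce(OH)3(s) <=> Ce^3+ + 3 OH^-
If s mol/L of Ce(OH)3 dissolves, [Ce^3+] = s and [OH^-] = 3s.
Ksp = [Ce^3+][OH^-]^3
Substituting: Ksp = s(3s)^3 = 27s^4
Ksp = 27 × (3.3 x 10^-6)^4 = 3.2 × 10^-21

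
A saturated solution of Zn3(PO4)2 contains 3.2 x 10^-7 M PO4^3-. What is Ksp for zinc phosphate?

Ksp = 1.1 × 10^-32

Zn3(PO4)2(s) ⇌ 3 Zn^2+(aq) + 2 PO4^3-(aq)
Stoichiometry gives [Zn^2+] = (3/2)[PO4^3-] = 4.80 x 10^-7 M.
Ksp = [Zn^2+]^3[PO4^3-]^2
Ksp = (4.80 × 10^-7)^3 × (3.2 × 10^-7)^2 = 1.1 × 10^-32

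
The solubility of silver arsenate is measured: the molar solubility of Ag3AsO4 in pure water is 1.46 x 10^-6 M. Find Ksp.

1.23e-22

Ag3AsO4(s) <=> 3 Ag^+ + AsO4^3-
If s mol/L of Ag3AsO4 dissolves, [Ag^+] = 3s and [AsO4^3-] = s.
Ksp = [Ag^+]^3[AsO4^3-]
So Ksp = (3s)^3 × s = 27s^4
Ksp = 27 × (1.46 × 10^-6)^4 = 1.23 x 10^-22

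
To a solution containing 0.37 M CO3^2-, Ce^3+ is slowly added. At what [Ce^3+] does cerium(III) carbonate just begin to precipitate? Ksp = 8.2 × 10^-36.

Ce2(CO3)3(s) ⇌ 2 Ce^3+(aq) + 3 CO3^2-(aq)
Ksp = [Ce^3+]^2[CO3^2-]^3
Precipitation begins when Q = Ksp. With [CO3^2-] = 0.37 M:
8.2 × 10^-36 = (0.37)^3 × [Ce^3+]^2
[Ce^3+] = (8.2 × 10^-36 / 5.07 × 10^-2)^(1/2) = 1.3 × 10^-17 M

[Ce^3+] = 1.3 × 10^-17 M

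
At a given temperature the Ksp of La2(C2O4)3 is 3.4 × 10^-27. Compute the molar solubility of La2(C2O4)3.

s ≈ 2.0 × 10^-6 M

La2(C2O4)3(s) ⇌ 2 La^3+(aq) + 3 C2O4^2-(aq)
Ksp = [La^3+]^2[C2O4^2-]^3
If s mol/L of La2(C2O4)3 dissolves, [La^3+] = 2s and [C2O4^2-] = 3s.
Substituting: Ksp = (2s)^2(3s)^3 = 108s^5
s = (3.4 × 10^-27 / 108)^(1/5) = 2.0 × 10^-6 M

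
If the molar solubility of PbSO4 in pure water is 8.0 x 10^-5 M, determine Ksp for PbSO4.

PbSO4(s) ⇌ Pb^2+(aq) + SO4^2-(aq)
Let s = molar solubility. Then [Pb^2+] = s and [SO4^2-] = s.
Ksp = [Pb^2+][SO4^2-]
Ksp = s × s = s^2
Ksp = (8.0 × 10^-5)^2 = 6.4 × 10^-9

Ksp = 6.4 x 10^-9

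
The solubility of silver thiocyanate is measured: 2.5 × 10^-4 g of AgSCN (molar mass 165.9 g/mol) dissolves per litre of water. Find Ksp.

Molar solubility s = (2.5 × 10^-4 g/L) / (165.9 g/mol) = 1.51 × 10^-6 M.
AgSCN(s) <=> Ag^+(aq) + SCN^-(aq)
Let s = molar solubility. Then [Ag^+] = s and [SCN^-] = s.
Ksp = [Ag^+][SCN^-]
Ksp = (s)(s) = s^2
Ksp = (1.51 x 10^-6)^2 = 2.3 x 10^-12

Ksp = 2.3 × 10^-12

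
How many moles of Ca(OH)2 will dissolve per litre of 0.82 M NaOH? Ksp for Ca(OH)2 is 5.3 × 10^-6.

Ca(OH)2(s) <=> Ca^2+ + 2 OH^-
Ksp = [Ca^2+][OH^-]^2
If s mol/L dissolves here, [Ca^2+] = s, [OH^-] = 0.82 + 2s ≈ 0.82 (since OH^- from NaOH dominates).
Ksp ≈ s × (0.82)^2
s = 7.9 × 10^-6 M
Check: 2s = 1.6 × 10^-5 ≪ 0.82, so the approximation is valid.

s ≈ 7.9 × 10^-6 M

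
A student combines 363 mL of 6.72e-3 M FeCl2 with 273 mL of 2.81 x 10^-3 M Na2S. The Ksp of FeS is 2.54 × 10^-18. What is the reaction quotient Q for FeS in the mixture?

Total volume = 363 + 273 = 636 mL.
[Fe^2+] = 6.72 x 10^-3 × (363/636) = 3.835 × 10^-3 M
[S^2-] = 2.81 × 10^-3 × (273/636) = 1.206 x 10^-3 M
FeS(s) <=> Fe^2+(aq) + S^2-(aq), so Q = [Fe^2+][S^2-]
Q = (3.835 x 10^-3)(1.206 × 10^-3) = 4.63 × 10^-6
Q > Ksp, so FeS will precipitate.

4.63e-6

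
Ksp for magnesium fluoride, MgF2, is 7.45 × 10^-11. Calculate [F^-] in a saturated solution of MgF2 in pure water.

[F^-] ≈ 5.30 × 10^-4 M

MgF2(s) <=> Mg^2+(aq) + 2 F^-(aq)
Ksp = [Mg^2+][F^-]^2
Let s = molar solubility. Then [Mg^2+] = s and [F^-] = 2s.
Ksp = s(2s)^2 = 4s^3
s = (7.45 × 10^-11 / 4)^(1/3) = 2.651 x 10^-4 M
[F^-] = 2s = 5.30 × 10^-4 M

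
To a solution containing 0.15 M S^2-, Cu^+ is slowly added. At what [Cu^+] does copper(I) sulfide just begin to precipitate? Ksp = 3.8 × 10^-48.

[Cu^+] ≈ 5.0 × 10^-24 M

Cu2S(s) ⇌ 2 Cu^+ + S^2-
Ksp = [Cu^+]^2[S^2-]
Precipitation begins when Q = Ksp. With [S^2-] = 0.15 M:
3.8 × 10^-48 = (0.15) × [Cu^+]^2
[Cu^+] = (3.8 × 10^-48 / 1.5 × 10^-1)^(1/2) = 5.0 × 10^-24 M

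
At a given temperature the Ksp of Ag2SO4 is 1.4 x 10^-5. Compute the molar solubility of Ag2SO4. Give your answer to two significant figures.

Ag2SO4(s) ⇌ 2 Ag^+(aq) + SO4^2-(aq)
Ksp = [Ag^+]^2[SO4^2-]
Let s = molar solubility. Then [Ag^+] = 2s and [SO4^2-] = s.
Ksp = (2s)^2s = 4s^3
s = (1.4 x 10^-5 / 4)^(1/3) = 1.5 x 10^-2 M

1.5 × 10^-2 M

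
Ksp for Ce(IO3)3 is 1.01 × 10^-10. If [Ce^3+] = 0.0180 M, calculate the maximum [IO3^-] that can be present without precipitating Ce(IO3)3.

Ce(IO3)3(s) <=> Ce^3+ + 3 IO3^-
Ksp = [Ce^3+][IO3^-]^3
Precipitation begins when Q = Ksp. With [Ce^3+] = 0.0180 M:
1.01 × 10^-10 = (0.0180) × [IO3^-]^3
[IO3^-] = (1.01 × 10^-10 / 1.80 × 10^-2)^(1/3) = 1.78 × 10^-3 M

[IO3^-] ≈ 1.78 x 10^-3 M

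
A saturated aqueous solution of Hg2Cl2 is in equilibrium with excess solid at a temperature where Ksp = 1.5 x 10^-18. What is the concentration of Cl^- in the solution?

1.4 x 10^-6 M

Hg2Cl2(s) ⇌ Hg2^2+(aq) + 2 Cl^-(aq)
Ksp = [Hg2^2+][Cl^-]^2
If s mol/L of Hg2Cl2 dissolves, [Hg2^2+] = s and [Cl^-] = 2s.
Substituting: Ksp = s(2s)^2 = 4s^3
Solving, s = (1.5 x 10^-18/4)^(1/3) = 7.21 × 10^-7 M
[Cl^-] = 2s = 1.4 x 10^-6 M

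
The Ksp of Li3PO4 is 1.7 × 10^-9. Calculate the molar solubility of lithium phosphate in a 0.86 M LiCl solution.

Li3PO4(s) ⇌ 3 Li^+(aq) + PO4^3-(aq)
Ksp = [Li^+]^3[PO4^3-]
Let s = moles of Li3PO4 that dissolve per litre. [Li^+] = 0.86 + 3s ≈ 0.86, [PO4^3-] = s (Ksp is small, so little additional dissolves).
Ksp ≈ (0.86)^3 × s
s = 2.7 × 10^-9 M
Check: 3s = 8.0 × 10^-9 ≪ 0.86, so the approximation is valid.

2.7 × 10^-9 M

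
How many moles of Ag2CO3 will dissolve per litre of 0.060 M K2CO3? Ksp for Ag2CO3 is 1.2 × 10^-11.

7.1 × 10^-6 M

Ag2CO3(s) ⇌ 2 Ag^+ + CO3^2-
Ksp = [Ag^+]^2[CO3^2-]
Let s = moles of Ag2CO3 that dissolve per litre. [Ag^+] = 2s, [CO3^2-] = 0.060 + s ≈ 0.060 (Ksp is small, so little additional dissolves).
Ksp ≈ (2s)^2 × 0.060
s = 7.1 × 10^-6 M
Check: s = 7.1 × 10^-6 ≪ 0.060, so the approximation is valid.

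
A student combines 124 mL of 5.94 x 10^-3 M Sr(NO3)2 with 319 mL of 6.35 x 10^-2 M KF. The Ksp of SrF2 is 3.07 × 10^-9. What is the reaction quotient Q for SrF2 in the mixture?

Q ≈ 3.48 × 10^-6

Total volume = 124 + 319 = 443 mL.
[Sr^2+] = 5.94 × 10^-3 × (124/443) = 1.663 x 10^-3 M
[F^-] = 6.35 x 10^-2 × (319/443) = 4.573 × 10^-2 M
SrF2(s) <=> Sr^2+ + 2 F^-, so Q = [Sr^2+][F^-]^2
Q = (1.663 x 10^-3)(4.573 × 10^-2)^2 = 3.48 × 10^-6
Q > Ksp, so SrF2 will precipitate.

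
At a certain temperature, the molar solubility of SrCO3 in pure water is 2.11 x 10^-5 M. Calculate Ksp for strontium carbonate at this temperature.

4.45e-10

SrCO3(s) <=> Sr^2+(aq) + CO3^2-(aq)
For each mole of SrCO3 that dissolves: [Sr^2+] = s, [CO3^2-] = s.
Ksp = [Sr^2+][CO3^2-]
Ksp = s^2
Ksp = (2.11 × 10^-5)^2 = 4.45 × 10^-10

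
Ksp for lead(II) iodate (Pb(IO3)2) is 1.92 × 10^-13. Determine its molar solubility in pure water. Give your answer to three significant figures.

Pb(IO3)2(s) <=> Pb^2+(aq) + 2 IO3^-(aq)
Ksp = [Pb^2+][IO3^-]^2
Let s = molar solubility. Then [Pb^2+] = s and [IO3^-] = 2s.
Ksp = s(2s)^2 = 4s^3
Solving, s = (1.92 × 10^-13/4)^(1/3) = 3.63 × 10^-5 M

s ≈ 3.63 x 10^-5 M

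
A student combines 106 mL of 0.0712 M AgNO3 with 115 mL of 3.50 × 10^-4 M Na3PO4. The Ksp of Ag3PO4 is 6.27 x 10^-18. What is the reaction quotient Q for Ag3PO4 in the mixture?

Total volume = 106 + 115 = 221 mL.
[Ag^+] = 7.12 x 10^-2 × (106/221) = 3.415 × 10^-2 M
[PO4^3-] = 3.50 × 10^-4 × (115/221) = 1.821 x 10^-4 M
Ag3PO4(s) ⇌ 3 Ag^+ + PO4^3-, so Q = [Ag^+]^3[PO4^3-]
Q = (3.415 × 10^-2)^3(1.821 × 10^-4) = 7.25 x 10^-9
Q > Ksp, so Ag3PO4 will precipitate.

Q = 7.25 × 10^-9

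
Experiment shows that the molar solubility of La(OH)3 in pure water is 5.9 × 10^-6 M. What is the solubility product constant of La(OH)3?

La(OH)3(s) <=> La^3+ + 3 OH^-
With molar solubility s: [La^3+] = s, [OH^-] = 3s.
Ksp = [La^3+][OH^-]^3
Ksp = s(3s)^3 = 27s^4
With s = 5.9 × 10^-6: Ksp = 3.3 × 10^-20

Ksp ≈ 3.3 x 10^-20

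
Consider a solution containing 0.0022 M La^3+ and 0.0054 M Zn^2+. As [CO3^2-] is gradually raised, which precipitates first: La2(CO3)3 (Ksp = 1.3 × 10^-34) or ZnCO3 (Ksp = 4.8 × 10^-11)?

La2(CO3)3

Precipitation of each salt starts when its ion product equals its Ksp.
For La2(CO3)3: 1.3 × 10^-34 = (0.0022)^2 × [CO3^2-]^3  ⇒  [CO3^2-] = 3.0 × 10^-10 M.
For ZnCO3: 4.8 × 10^-11 = 0.0054 × [CO3^2-]  ⇒  [CO3^2-] = 8.9 × 10^-9 M.
The salt with the lower threshold [CO3^2-] precipitates first: La2(CO3)3.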